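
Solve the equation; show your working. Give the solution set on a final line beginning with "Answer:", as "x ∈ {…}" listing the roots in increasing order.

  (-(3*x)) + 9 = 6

Step 1. [(-(3*x)) + 9 = 6] 9 comes off first (subtract 9). So sub: -(3*x) = -3.
Step 2. [-(3*x) = -3] flip signs both sides ⇒ neg: 3*x = 3.
Step 3. [3*x = 3] leading coefficient 3: divide by 3 ⇒ div: x = 1.

Answer: x ∈ {1}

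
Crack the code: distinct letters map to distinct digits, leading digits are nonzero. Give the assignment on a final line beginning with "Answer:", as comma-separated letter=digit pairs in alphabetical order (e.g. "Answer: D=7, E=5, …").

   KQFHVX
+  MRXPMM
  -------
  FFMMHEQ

Step 1. [F] the sum has 7 digits but both addends have 6; that extra leading digit F is the final carry, namely 1. So F=1.
Step 2. [col 1: X + M ≡ Q (mod 10)] column 1 (X + M ≡ Q (mod 10), carry-in 0) doesn't pin M yet; pick M=3 and continue, so M=3.
Step 3. [col 1: X + M ≡ Q (mod 10)] no forcing yet in column 1 (carry-in 0); Q=5 is free and consistent — try it, so Q=5.
Step 4. [col 1: X + M ≡ Q (mod 10)] column 1 reads X+M+carry(0)=Q with M=3, Q=5; with digits 1,3,5 already taken and all letters distinct, the only value for X is 2. So X=2.
Step 5. [col 2: V + M ≡ E (mod 10)] several values work for E in column 2 (V + M ≡ E (mod 10), carry-in 0); try E=9, so E=9.
Step 6. [col 2: V + M ≡ E (mod 10)] column 2: given M=3, E=9, carry-in 0, and digits 1,2,3,5,9 already taken and all letters distinct, V+M≡E (mod 10) forces V=6, so V=6.
Step 7. [col 3: H + P ≡ H (mod 10)] column 3: given nothing yet, carry-in 0, and digits 1,2,3,5,6,9 already taken and all letters distinct, H+P≡H (mod 10) forces P=0 ⇒ P=0.
Step 8. [col 3: H + P ≡ H (mod 10)] no forcing yet in column 3 (carry-in 0); H=4 is free and consistent — try it ⇒ H=4.
Step 9. [col 5: Q + R ≡ M (mod 10)] in column 5 we have Q+R≡M with carry-in 0; given Q=5, M=3 and digits 0,1,2,3,4,5,6,9 already taken and all letters distinct, that pins R to 8, so R=8.
Step 10. [col 6: K + M ≡ F (mod 10)] from column 6 (M=3, F=1, carry-in 1, digits 0,1,2,3,4,5,6,8,9 already taken and all letters distinct): K must equal 7. So K=7.

Answer: E=9, F=1, H=4, K=7, M=3, P=0, Q=5, R=8, V=6, X=2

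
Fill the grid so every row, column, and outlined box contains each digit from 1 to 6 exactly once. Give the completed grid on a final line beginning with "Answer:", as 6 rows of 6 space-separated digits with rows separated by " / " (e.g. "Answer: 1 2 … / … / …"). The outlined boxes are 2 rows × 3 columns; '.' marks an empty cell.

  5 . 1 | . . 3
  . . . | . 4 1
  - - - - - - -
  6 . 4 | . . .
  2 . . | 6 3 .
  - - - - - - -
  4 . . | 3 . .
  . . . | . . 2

Step 1. [r3c6∈{5}] nothing but 5 survives at r3c6. So r3c6=5.
Step 2. [r6c1∈{1,3}] col 1 places 1 nowhere but r6c1. So r6c1=1.
Step 3. [r5c6∈{6}] only 6 remains possible at r5c6. So r5c6=6.
Step 4. [r1c4∈{2}] r1c4's peers cover all but 2. So r1c4=2.
Step 5. [r6c5∈{5}] r6c5 is down to just 5. So r6c5=5.
Step 6. [r3c2∈{1,3}] in row 3, 3 fits only at r3c2 ⇒ r3c2=3.
Step 7. [r6c2∈{6}] r6c2 has the single candidate 6. So r6c2=6.
Step 8. [r2c2∈{2}] only 2 remains possible at r2c2, so r2c2=2.
Step 9. [r5c2∈{5}] only 5 remains possible at r5c2. So r5c2=5.
Step 10. [r3c5∈{1,2}] row 3 places 2 nowhere but r3c5. So r3c5=2.
Step 11. [r6c3∈{3}] only 3 remains possible at r6c3. So r6c3=3.
Step 12. [r6c4∈{4}] r6c4 is down to just 4 ⇒ r6c4=4.
Step 13. [r1c5∈{6}] r1c5 has the single candidate 6 ⇒ r1c5=6.
Step 14. [r4c6∈{4}] r4c6 has the single candidate 4. So r4c6=4.
Step 15. [r5c3∈{2}] only 2 remains possible at r5c3. So r5c3=2.
Step 16. [r2c3∈{6}] r2c3 has the single candidate 6. So r2c3=6.
Step 17. [r1c2∈{4}] only 4 remains possible at r1c2. So r1c2=4.
Step 18. [r2c1∈{3}] only 3 remains possible at r2c1. So r2c1=3.
Step 19. [r3c4∈{1}] r3c4 is down to just 1 ⇒ r3c4=1.
Step 20. [r5c5∈{1}] r5c5 has the single candidate 1. So r5c5=1.
Step 21. [r2c4∈{5}] r2c4 is down to just 5. So r2c4=5.
Step 22. [r4c3∈{5}] only 5 remains possible at r4c3 ⇒ r4c3=5.
Step 23. [r4c2∈{1}] r4c2 is down to just 1 ⇒ r4c2=1.

Answer: 5 4 1 2 6 3 / 3 2 6 5 4 1 / 6 3 4 1 2 5 / 2 1 5 6 3 4 / 4 5 2 3 1 6 / 1 6 3 4 5 2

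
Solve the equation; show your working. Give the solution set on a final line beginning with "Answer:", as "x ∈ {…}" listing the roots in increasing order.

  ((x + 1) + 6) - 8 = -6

Step 1. [((x + 1) + 6) - 8 = -6] add 8: x sits inside (… - 8) ⇒ sub: (x + 1) + 6 = 2.
Step 2. [(x + 1) + 6 = 2] peel the +6: subtract 6 from each side. So sub: x + 1 = -4.
Step 3. [x + 1 = -4] peel the +1: subtract 1 from each side ⇒ sub: x = -5.

Answer: x ∈ {-5}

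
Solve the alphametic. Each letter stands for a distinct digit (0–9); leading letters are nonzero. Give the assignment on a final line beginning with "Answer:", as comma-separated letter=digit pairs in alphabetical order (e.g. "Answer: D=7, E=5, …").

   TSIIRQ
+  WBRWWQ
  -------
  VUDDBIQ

Step 1. [V] V is the leading digit of a 7-digit sum of two 6-digit numbers; the final carry is exactly 1, so V=1.
Step 2. [col 1: Q + Q ≡ Q (mod 10)] from column 1 (nothing yet, carry-in 0, digits 1 already taken and all letters distinct): Q must equal 0 ⇒ Q=0.
Step 3. [col 2: R + W ≡ I (mod 10)] W=8 is one option consistent with column 2 (R + W ≡ I (mod 10), carry-in 0) — take it ⇒ W=8.
Step 4. [col 2: R + W ≡ I (mod 10)] column 2 (R + W ≡ I (mod 10), carry-in 0) doesn't pin R yet; pick R=5 and continue ⇒ R=5.
Step 5. [col 2: R + W ≡ I (mod 10)] column 2: given R=5, W=8, carry-in 0, and digits 0,1,5,8 already taken and all letters distinct, R+W≡I (mod 10) forces I=3. So I=3.
Step 6. [col 3: I + W ≡ B (mod 10)] in column 3 we have I+W≡B with carry-in 1; given I=3, W=8 and digits 0,1,3,5,8 already taken and all letters distinct, that pins B to 2, so B=2.
Step 7. [col 4: I + R ≡ D (mod 10)] column 4: given I=3, R=5, carry-in 1, and digits 0,1,2,3,5,8 already taken and all letters distinct, I+R≡D (mod 10) forces D=9 ⇒ D=9.
Step 8. [col 5: S + B ≡ D (mod 10)] column 5: given B=2, D=9, carry-in 0, and digits 0,1,2,3,5,8,9 already taken and all letters distinct, S+B≡D (mod 10) forces S=7. So S=7.
Step 9. [col 6: T + W ≡ U (mod 10)] column 6 reads T+W+carry(0)=U with W=8; with digits 0,1,2,3,5,7,8,9 already taken and all letters distinct, the only value for T is 6, so T=6.
Step 10. [col 6: T + W ≡ U (mod 10)] column 6 reads T+W+carry(0)=U with T=6, W=8; with digits 0,1,2,3,5,6,7,8,9 already taken and all letters distinct, the only value for U is 4. So U=4.

Answer: B=2, D=9, I=3, Q=0, R=5, S=7, T=6, U=4, V=1, W=8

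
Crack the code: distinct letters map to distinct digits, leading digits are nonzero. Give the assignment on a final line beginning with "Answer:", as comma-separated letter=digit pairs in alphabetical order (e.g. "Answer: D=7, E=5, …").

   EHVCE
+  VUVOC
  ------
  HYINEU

Step 1. [H] H is the leading digit of a 6-digit sum of two 5-digit numbers; the final carry is exactly 1, so H=1.
Step 2. [col 1: E + C ≡ U (mod 10)] E=9 is one option consistent with column 1 (E + C ≡ U (mod 10), carry-in 0) — take it. So E=9.
Step 3. [col 1: E + C ≡ U (mod 10)] C=3 is one option consistent with column 1 (E + C ≡ U (mod 10), carry-in 0) — take it ⇒ C=3.
Step 4. [col 1: E + C ≡ U (mod 10)] column 1: given E=9, C=3, carry-in 0, and digits 1,3,9 already taken and all letters distinct, E+C≡U (mod 10) forces U=2 ⇒ U=2.
Step 5. [col 2: C + O ≡ E (mod 10)] column 2 reads C+O+carry(1)=E with C=3, E=9; with digits 1,2,3,9 already taken and all letters distinct, the only value for O is 5 ⇒ O=5.
Step 6. [col 3: V + V ≡ N (mod 10)] N=6 is one option consistent with column 3 (V + V ≡ N (mod 10), carry-in 0) — take it, so N=6.
Step 7. [col 3: V + V ≡ N (mod 10)] column 3: given N=6, carry-in 0, and digits 1,2,3,5,6,9 already taken and all letters distinct, V+V≡N (mod 10) forces V=8, so V=8.
Step 8. [col 4: H + U ≡ I (mod 10)] from column 4 (H=1, U=2, carry-in 1, digits 1,2,3,5,6,8,9 already taken and all letters distinct): I must equal 4 ⇒ I=4.
Step 9. [col 5: E + V ≡ Y (mod 10)] from column 5 (E=9, V=8, carry-in 0, digits 1,2,3,4,5,6,8,9 already taken and all letters distinct): Y must equal 7, so Y=7.

Answer: C=3, E=9, H=1, I=4, N=6, O=5, U=2, V=8, Y=7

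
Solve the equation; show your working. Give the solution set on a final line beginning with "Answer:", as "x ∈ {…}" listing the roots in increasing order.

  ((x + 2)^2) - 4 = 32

Step 1. [((x + 2)^2) - 4 = 32] add 4: x sits inside (… - 4). So sub: (x + 2)^2 = 36.
Step 2. [(x + 2)^2 = 36] √ both sides: 36 ≥ 0 gives two branches ⇒ sqrt: x + 2 = 6 or -6.
Step 3. [x + 2 = 6 or -6] the outer +2 inverts by subtracting 2 ⇒ sub: x = 4 or -8.

Answer: x ∈ {-8, 4}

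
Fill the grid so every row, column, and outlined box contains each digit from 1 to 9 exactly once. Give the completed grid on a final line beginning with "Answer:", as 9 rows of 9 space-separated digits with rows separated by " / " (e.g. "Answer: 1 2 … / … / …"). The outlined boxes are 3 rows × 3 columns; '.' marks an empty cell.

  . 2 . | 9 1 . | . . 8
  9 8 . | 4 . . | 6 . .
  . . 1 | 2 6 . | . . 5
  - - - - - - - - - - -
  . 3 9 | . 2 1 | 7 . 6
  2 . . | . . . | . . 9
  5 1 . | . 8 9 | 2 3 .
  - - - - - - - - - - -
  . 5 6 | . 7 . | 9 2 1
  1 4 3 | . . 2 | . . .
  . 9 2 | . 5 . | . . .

Step 1. [r3c2∈{7}] nothing but 7 survives at r3c2 ⇒ r3c2=7.
Step 2. [r2c5∈{3}] r2c5 is down to just 3, so r2c5=3.
Step 3. [r6c9∈{4}] r6c9 has the single candidate 4 ⇒ r6c9=4.
Step 4. [r6c4∈{6,7}] in row 6, 6 fits only at r6c4 ⇒ r6c4=6.
Step 5. [r8c4∈{8}] r8c4's peers cover all but 8 ⇒ r8c4=8.
Step 6. [r5c3∈{4,7,8}] across col 3, 8 lands solely at r5c3 ⇒ r5c3=8.
Step 7. [r1c3∈{4,5}] col 3 places 4 nowhere but r1c3, so r1c3=4.
Step 8. [r1c8∈{7}] nothing but 7 survives at r1c8, so r1c8=7.
Step 9. [r9c7∈{3,4,8}] in col 7, 8 fits only at r9c7. So r9c7=8.
Step 10. [r7c4∈{3}] r7c4 has the single candidate 3 ⇒ r7c4=3.
Step 11. [r4c4∈{5}] r4c4 has the single candidate 5. So r4c4=5.
Step 12. [r9c8∈{4,6}] box 9 places 4 nowhere but r9c8. So r9c8=4.
Step 13. [r2c6∈{5,7}] 7 has one home in row 2: r2c6. So r2c6=7.
Step 14. [r8c7∈{5}] r8c7 is down to just 5. So r8c7=5.
Step 15. [r3c1∈{3}] r3c1's peers cover all but 3, so r3c1=3.
Step 16. [r2c8∈{1}] r2c8's peers cover all but 1, so r2c8=1.
Step 17. [r5c5∈{4}] r5c5 is down to just 4. So r5c5=4.
Step 18. [r8c9∈{7}] only 7 remains possible at r8c9, so r8c9=7.
Step 19. [r5c4∈{7}] nothing but 7 survives at r5c4. So r5c4=7.
Step 20. [r6c3∈{7}] r6c3 has the single candidate 7 ⇒ r6c3=7.
Step 21. [r1c7∈{3}] r1c7's peers cover all but 3, so r1c7=3.
Step 22. [r4c8∈{8}] r4c8's peers cover all but 8 ⇒ r4c8=8.
Step 23. [r9c9∈{3}] only 3 remains possible at r9c9, so r9c9=3.
Step 24. [r9c4∈{1}] r9c4 is down to just 1. So r9c4=1.
Step 25. [r7c1∈{8}] r7c1 is down to just 8 ⇒ r7c1=8.
Step 26. [r4c1∈{4}] only 4 remains possible at r4c1 ⇒ r4c1=4.
Step 27. [r5c6∈{3}] nothing but 3 survives at r5c6, so r5c6=3.
Step 28. [r5c7∈{1}] r5c7 has the single candidate 1. So r5c7=1.
Step 29. [r3c8∈{9}] only 9 remains possible at r3c8 ⇒ r3c8=9.
Step 30. [r8c8∈{6}] r8c8's peers cover all but 6, so r8c8=6.
Step 31. [r5c2∈{6}] r5c2 is down to just 6 ⇒ r5c2=6.
Step 32. [r8c5∈{9}] r8c5 is down to just 9 ⇒ r8c5=9.
Step 33. [r1c1∈{6}] r1c1's peers cover all but 6, so r1c1=6.
Step 34. [r9c6∈{6}] r9c6 has the single candidate 6. So r9c6=6.
Step 35. [r3c6∈{8}] r3c6 is down to just 8, so r3c6=8.
Step 36. [r7c6∈{4}] r7c6 has the single candidate 4 ⇒ r7c6=4.
Step 37. [r3c7∈{4}] nothing but 4 survives at r3c7. So r3c7=4.
Step 38. [r9c1∈{7}] r9c1 has the single candidate 7, so r9c1=7.
Step 39. [r2c9∈{2}] r2c9 is down to just 2. So r2c9=2.
Step 40. [r5c8∈{5}] r5c8 is down to just 5 ⇒ r5c8=5.
Step 41. [r2c3∈{5}] nothing but 5 survives at r2c3 ⇒ r2c3=5.
Step 42. [r1c6∈{5}] r1c6 is down to just 5. So r1c6=5.

Answer: 6 2 4 9 1 5 3 7 8 / 9 8 5 4 3 7 6 1 2 / 3 7 1 2 6 8 4 9 5 / 4 3 9 5 2 1 7 8 6 / 2 6 8 7 4 3 1 5 9 / 5 1 7 6 8 9 2 3 4 / 8 5 6 3 7 4 9 2 1 / 1 4 3 8 9 2 5 6 7 / 7 9 2 1 5 6 8 4 3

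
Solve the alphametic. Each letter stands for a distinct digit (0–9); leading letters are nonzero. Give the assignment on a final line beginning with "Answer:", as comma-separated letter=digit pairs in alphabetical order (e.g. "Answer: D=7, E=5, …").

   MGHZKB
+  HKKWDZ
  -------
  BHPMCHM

Step 1. [col 1: B + Z ≡ M (mod 10)] no forcing yet in column 1 (carry-in 0); Z=8 is free and consistent — try it, so Z=8.
Step 2. [col 1: B + Z ≡ M (mod 10)] no forcing yet in column 1 (carry-in 0); B=1 is free and consistent — try it. So B=1.
Step 3. [col 1: B + Z ≡ M (mod 10)] column 1 reads B+Z+carry(0)=M with B=1, Z=8; with digits 1,8 already taken and all letters distinct, the only value for M is 9, so M=9.
Step 4. [col 2: K + D ≡ H (mod 10)] no forcing yet in column 2 (carry-in 0); K=3 is free and consistent — try it ⇒ K=3.
Step 5. [col 2: K + D ≡ H (mod 10)] no forcing yet in column 2 (carry-in 0); H=5 is free and consistent — try it. So H=5.
Step 6. [col 2: K + D ≡ H (mod 10)] from column 2 (K=3, H=5, carry-in 0, digits 1,3,5,8,9 already taken and all letters distinct): D must equal 2 ⇒ D=2.
Step 7. [col 3: Z + W ≡ C (mod 10)] column 3 reads Z+W+carry(0)=C with Z=8; with digits 1,2,3,5,8,9 already taken and all letters distinct, the only value for C is 4, so C=4.
Step 8. [col 3: Z + W ≡ C (mod 10)] column 3 reads Z+W+carry(0)=C with Z=8, C=4; with digits 1,2,3,4,5,8,9 already taken and all letters distinct, the only value for W is 6, so W=6.
Step 9. [col 5: G + K ≡ P (mod 10)] column 5: given K=3, carry-in 0, and digits 1,2,3,4,5,6,8,9 already taken and all letters distinct, G+K≡P (mod 10) forces G=7 ⇒ G=7.
Step 10. [col 5: G + K ≡ P (mod 10)] column 5 reads G+K+carry(0)=P with G=7, K=3; with digits 1,2,3,4,5,6,7,8,9 already taken and all letters distinct, the only value for P is 0, so P=0.

Answer: B=1, C=4, D=2, G=7, H=5, K=3, M=9, P=0, W=6, Z=8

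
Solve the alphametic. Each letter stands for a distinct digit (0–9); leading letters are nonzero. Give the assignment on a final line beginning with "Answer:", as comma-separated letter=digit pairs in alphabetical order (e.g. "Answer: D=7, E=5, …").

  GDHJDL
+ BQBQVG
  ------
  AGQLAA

Step 1. [col 1: L + G ≡ A (mod 10)] no forcing yet in column 1 (carry-in 0); G=2 is free and consistent — try it ⇒ G=2.
Step 2. [col 1: L + G ≡ A (mod 10)] several values work for A in column 1 (L + G ≡ A (mod 10), carry-in 0); try A=6. So A=6.
Step 3. [col 1: L + G ≡ A (mod 10)] from column 1 (G=2, A=6, carry-in 0, digits 2,6 already taken and all letters distinct): L must equal 4, so L=4.
Step 4. [col 2: D + V ≡ A (mod 10)] column 2 (D + V ≡ A (mod 10), carry-in 0) doesn't pin V yet; pick V=9 and continue. So V=9.
Step 5. [col 2: D + V ≡ A (mod 10)] from column 2 (V=9, A=6, carry-in 0, digits 2,4,6,9 already taken and all letters distinct): D must equal 7. So D=7.
Step 6. [col 3: J + Q ≡ L (mod 10)] Q=5 is one option consistent with column 3 (J + Q ≡ L (mod 10), carry-in 1) — take it, so Q=5.
Step 7. [col 3: J + Q ≡ L (mod 10)] column 3: given Q=5, L=4, carry-in 1, and digits 2,4,5,6,7,9 already taken and all letters distinct, J+Q≡L (mod 10) forces J=8. So J=8.
Step 8. [col 4: H + B ≡ Q (mod 10)] column 4 (H + B ≡ Q (mod 10), carry-in 1) doesn't pin H yet; pick H=1 and continue ⇒ H=1.
Step 9. [col 4: H + B ≡ Q (mod 10)] column 4 reads H+B+carry(1)=Q with H=1, Q=5; with digits 1,2,4,5,6,7,8,9 already taken and all letters distinct, the only value for B is 3, so B=3.

Answer: A=6, B=3, D=7, G=2, H=1, J=8, L=4, Q=5, V=9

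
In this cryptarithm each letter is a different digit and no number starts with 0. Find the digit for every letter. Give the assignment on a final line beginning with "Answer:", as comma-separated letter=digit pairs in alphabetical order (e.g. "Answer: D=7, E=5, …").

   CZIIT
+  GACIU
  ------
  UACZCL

Step 1. [col 1: T + U ≡ L (mod 10)] column 1 (T + U ≡ L (mod 10), carry-in 0) doesn't pin L yet; pick L=3 and continue ⇒ L=3.
Step 2. [col 1: T + U ≡ L (mod 10)] several values work for U in column 1 (T + U ≡ L (mod 10), carry-in 0); try U=1. So U=1.
Step 3. [col 1: T + U ≡ L (mod 10)] in column 1 we have T+U≡L with carry-in 0; given U=1, L=3 and digits 1,3 already taken and all letters distinct, that pins T to 2 ⇒ T=2.
Step 4. [col 2: I + I ≡ C (mod 10)] several values work for C in column 2 (I + I ≡ C (mod 10), carry-in 0); try C=6, so C=6.
Step 5. [col 2: I + I ≡ C (mod 10)] in column 2 we have I+I≡C with carry-in 0; given C=6 and digits 1,2,3,6 already taken and all letters distinct, that pins I to 8 ⇒ I=8.
Step 6. [col 3: I + C ≡ Z (mod 10)] column 3 reads I+C+carry(1)=Z with I=8, C=6; with digits 1,2,3,6,8 already taken and all letters distinct, the only value for Z is 5 ⇒ Z=5.
Step 7. [col 4: Z + A ≡ C (mod 10)] from column 4 (Z=5, C=6, carry-in 1, digits 1,2,3,5,6,8 already taken and all letters distinct): A must equal 0, so A=0.
Step 8. [col 5: C + G ≡ A (mod 10)] from column 5 (C=6, A=0, carry-in 0, digits 0,1,2,3,5,6,8 already taken and all letters distinct): G must equal 4 ⇒ G=4.

Answer: A=0, C=6, G=4, I=8, L=3, T=2, U=1, Z=5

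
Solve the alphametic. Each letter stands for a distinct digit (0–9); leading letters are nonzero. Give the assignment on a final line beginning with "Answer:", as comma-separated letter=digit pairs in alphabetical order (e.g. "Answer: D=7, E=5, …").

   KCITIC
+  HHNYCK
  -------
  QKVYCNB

Step 1. [Q] Q is the leading digit of a 7-digit sum of two 6-digit numbers; the final carry is exactly 1 ⇒ Q=1.
Step 2. [col 1: C + K ≡ B (mod 10)] several values work for K in column 1 (C + K ≡ B (mod 10), carry-in 0); try K=8, so K=8.
Step 3. [col 1: C + K ≡ B (mod 10)] several values work for C in column 1 (C + K ≡ B (mod 10), carry-in 0); try C=4. So C=4.
Step 4. [col 1: C + K ≡ B (mod 10)] column 1 reads C+K+carry(0)=B with C=4, K=8; with digits 1,4,8 already taken and all letters distinct, the only value for B is 2, so B=2.
Step 5. [col 2: I + C ≡ N (mod 10)] no forcing yet in column 2 (carry-in 1); N=0 is free and consistent — try it ⇒ N=0.
Step 6. [col 2: I + C ≡ N (mod 10)] column 2 reads I+C+carry(1)=N with C=4, N=0; with digits 0,1,2,4,8 already taken and all letters distinct, the only value for I is 5 ⇒ I=5.
Step 7. [col 3: T + Y ≡ C (mod 10)] several values work for T in column 3 (T + Y ≡ C (mod 10), carry-in 1); try T=7. So T=7.
Step 8. [col 3: T + Y ≡ C (mod 10)] from column 3 (T=7, C=4, carry-in 1, digits 0,1,2,4,5,7,8 already taken and all letters distinct): Y must equal 6. So Y=6.
Step 9. [col 5: C + H ≡ V (mod 10)] from column 5 (C=4, carry-in 0, digits 0,1,2,4,5,6,7,8 already taken and all letters distinct): V must equal 3, so V=3.
Step 10. [col 5: C + H ≡ V (mod 10)] column 5 reads C+H+carry(0)=V with C=4, V=3; with digits 0,1,2,3,4,5,6,7,8 already taken and all letters distinct, the only value for H is 9 ⇒ H=9.

Answer: B=2, C=4, H=9, I=5, K=8, N=0, Q=1, T=7, V=3, Y=6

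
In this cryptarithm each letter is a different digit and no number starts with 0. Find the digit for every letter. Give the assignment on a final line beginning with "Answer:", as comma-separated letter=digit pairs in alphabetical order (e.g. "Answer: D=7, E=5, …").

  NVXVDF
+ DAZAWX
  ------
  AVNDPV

Step 1. [col 1: F + X ≡ V (mod 10)] column 1 (F + X ≡ V (mod 10), carry-in 0) doesn't pin F yet; pick F=5 and continue. So F=5.
Step 2. [col 1: F + X ≡ V (mod 10)] X=8 is one option consistent with column 1 (F + X ≡ V (mod 10), carry-in 0) — take it, so X=8.
Step 3. [col 1: F + X ≡ V (mod 10)] column 1: given F=5, X=8, carry-in 0, and digits 5,8 already taken and all letters distinct, F+X≡V (mod 10) forces V=3 ⇒ V=3.
Step 4. [col 2: D + W ≡ P (mod 10)] several values work for P in column 2 (D + W ≡ P (mod 10), carry-in 1); try P=4. So P=4.
Step 5. [col 2: D + W ≡ P (mod 10)] D=2 is one option consistent with column 2 (D + W ≡ P (mod 10), carry-in 1) — take it, so D=2.
Step 6. [col 2: D + W ≡ P (mod 10)] column 2: given D=2, P=4, carry-in 1, and digits 2,3,4,5,8 already taken and all letters distinct, D+W≡P (mod 10) forces W=1. So W=1.
Step 7. [col 3: V + A ≡ D (mod 10)] in column 3 we have V+A≡D with carry-in 0; given V=3, D=2 and digits 1,2,3,4,5,8 already taken and all letters distinct, that pins A to 9, so A=9.
Step 8. [col 4: X + Z ≡ N (mod 10)] column 4 reads X+Z+carry(1)=N with X=8; with digits 1,2,3,4,5,8,9 already taken and all letters distinct, the only value for N is 6. So N=6.
Step 9. [col 4: X + Z ≡ N (mod 10)] in column 4 we have X+Z≡N with carry-in 1; given X=8, N=6 and digits 1,2,3,4,5,6,8,9 already taken and all letters distinct, that pins Z to 7 ⇒ Z=7.

Answer: A=9, D=2, F=5, N=6, P=4, V=3, W=1, X=8, Z=7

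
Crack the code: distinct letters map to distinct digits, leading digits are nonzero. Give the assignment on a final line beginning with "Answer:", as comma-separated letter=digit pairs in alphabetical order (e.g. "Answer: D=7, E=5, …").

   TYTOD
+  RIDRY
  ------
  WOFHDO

Step 1. [col 1: D + Y ≡ O (mod 10)] no forcing yet in column 1 (carry-in 0); O=3 is free and consistent — try it ⇒ O=3.
Step 2. [W] the sum has 6 digits but both addends have 5; that extra leading digit W is the final carry, namely 1, so W=1.
Step 3. [col 1: D + Y ≡ O (mod 10)] D=8 is one option consistent with column 1 (D + Y ≡ O (mod 10), carry-in 0) — take it. So D=8.
Step 4. [col 1: D + Y ≡ O (mod 10)] from column 1 (D=8, O=3, carry-in 0, digits 1,3,8 already taken and all letters distinct): Y must equal 5, so Y=5.
Step 5. [col 2: O + R ≡ D (mod 10)] in column 2 we have O+R≡D with carry-in 1; given O=3, D=8 and digits 1,3,5,8 already taken and all letters distinct, that pins R to 4. So R=4.
Step 6. [col 3: T + D ≡ H (mod 10)] no forcing yet in column 3 (carry-in 0); T=9 is free and consistent — try it ⇒ T=9.
Step 7. [col 3: T + D ≡ H (mod 10)] from column 3 (T=9, D=8, carry-in 0, digits 1,3,4,5,8,9 already taken and all letters distinct): H must equal 7. So H=7.
Step 8. [col 4: Y + I ≡ F (mod 10)] several values work for F in column 4 (Y + I ≡ F (mod 10), carry-in 1); try F=6. So F=6.
Step 9. [col 4: Y + I ≡ F (mod 10)] column 4: given Y=5, F=6, carry-in 1, and digits 1,3,4,5,6,7,8,9 already taken and all letters distinct, Y+I≡F (mod 10) forces I=0 ⇒ I=0.

Answer: D=8, F=6, H=7, I=0, O=3, R=4, T=9, W=1, Y=5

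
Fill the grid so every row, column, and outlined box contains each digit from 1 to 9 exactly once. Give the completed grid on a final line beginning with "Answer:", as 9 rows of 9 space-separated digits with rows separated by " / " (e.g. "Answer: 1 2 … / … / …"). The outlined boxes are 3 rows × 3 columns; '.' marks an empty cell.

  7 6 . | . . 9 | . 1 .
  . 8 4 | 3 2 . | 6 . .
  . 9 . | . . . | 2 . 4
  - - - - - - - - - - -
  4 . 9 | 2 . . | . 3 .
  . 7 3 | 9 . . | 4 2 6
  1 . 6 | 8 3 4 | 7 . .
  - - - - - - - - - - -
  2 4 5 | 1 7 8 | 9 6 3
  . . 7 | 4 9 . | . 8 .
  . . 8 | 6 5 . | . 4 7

Step 1. [r2c6∈{1,5,7}] across row 2, 1 lands solely at r2c6, so r2c6=1.
Step 2. [r4c2∈{5}] r4c2 has the single candidate 5, so r4c2=5.
Step 3. [r1c4∈{5}] r1c4 is down to just 5, so r1c4=5.
Step 4. [r9c7∈{1}] r9c7 has the single candidate 1 ⇒ r9c7=1.
Step 5. [r9c2∈{3}] nothing but 3 survives at r9c2. So r9c2=3.
Step 6. [r2c1∈{5}] nothing but 5 survives at r2c1 ⇒ r2c1=5.
Step 7. [r1c9∈{8}] only 8 remains possible at r1c9. So r1c9=8.
Step 8. [r8c9∈{2,5}] in col 9, 2 fits only at r8c9, so r8c9=2.
Step 9. [r3c8∈{5,7}] row 3 places 5 nowhere but r3c8, so r3c8=5.
Step 10. [r4c6∈{6,7}] r4c6 is the only open cell in row 4 admitting 7. So r4c6=7.
Step 11. [r4c5∈{1,6}] in row 4, 6 fits only at r4c5. So r4c5=6.
Step 12. [r2c9∈{9}] only 9 remains possible at r2c9. So r2c9=9.
Step 13. [r5c6∈{5}] nothing but 5 survives at r5c6 ⇒ r5c6=5.
Step 14. [r8c1∈{6}] r8c1's peers cover all but 6, so r8c1=6.
Step 15. [r3c5∈{8}] r3c5 has the single candidate 8. So r3c5=8.
Step 16. [r3c6∈{6}] nothing but 6 survives at r3c6 ⇒ r3c6=6.
Step 17. [r5c1∈{8}] r5c1 has the single candidate 8. So r5c1=8.
Step 18. [r3c1∈{3}] r3c1 is down to just 3. So r3c1=3.
Step 19. [r5c5∈{1}] r5c5 is down to just 1 ⇒ r5c5=1.
Step 20. [r9c6∈{2}] nothing but 2 survives at r9c6 ⇒ r9c6=2.
Step 21. [r2c8∈{7}] r2c8's peers cover all but 7 ⇒ r2c8=7.
Step 22. [r6c8∈{9}] only 9 remains possible at r6c8, so r6c8=9.
Step 23. [r4c7∈{8}] r4c7 has the single candidate 8, so r4c7=8.
Step 24. [r1c3∈{2}] r1c3's peers cover all but 2 ⇒ r1c3=2.
Step 25. [r3c4∈{7}] nothing but 7 survives at r3c4 ⇒ r3c4=7.
Step 26. [r9c1∈{9}] r9c1's peers cover all but 9, so r9c1=9.
Step 27. [r8c2∈{1}] r8c2 has the single candidate 1, so r8c2=1.
Step 28. [r6c2∈{2}] nothing but 2 survives at r6c2. So r6c2=2.
Step 29. [r4c9∈{1}] only 1 remains possible at r4c9. So r4c9=1.
Step 30. [r8c7∈{5}] r8c7 is down to just 5 ⇒ r8c7=5.
Step 31. [r8c6∈{3}] r8c6 has the single candidate 3 ⇒ r8c6=3.
Step 32. [r1c7∈{3}] nothing but 3 survives at r1c7, so r1c7=3.
Step 33. [r6c9∈{5}] nothing but 5 survives at r6c9 ⇒ r6c9=5.
Step 34. [r1c5∈{4}] r1c5 is down to just 4 ⇒ r1c5=4.
Step 35. [r3c3∈{1}] r3c3 has the single candidate 1. So r3c3=1.

Answer: 7 6 2 5 4 9 3 1 8 / 5 8 4 3 2 1 6 7 9 / 3 9 1 7 8 6 2 5 4 / 4 5 9 2 6 7 8 3 1 / 8 7 3 9 1 5 4 2 6 / 1 2 6 8 3 4 7 9 5 / 2 4 5 1 7 8 9 6 3 / 6 1 7 4 9 3 5 8 2 / 9 3 8 6 5 2 1 4 7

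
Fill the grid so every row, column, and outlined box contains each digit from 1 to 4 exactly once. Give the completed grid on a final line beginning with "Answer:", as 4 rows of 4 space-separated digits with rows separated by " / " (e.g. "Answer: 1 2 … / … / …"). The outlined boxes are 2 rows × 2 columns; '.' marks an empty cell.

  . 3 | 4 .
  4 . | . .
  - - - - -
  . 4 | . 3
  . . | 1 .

Step 1. [r4c2∈{2}] r4c2 is down to just 2 ⇒ r4c2=2.
Step 2. [r2c2∈{1}] r2c2 has the single candidate 1, so r2c2=1.
Step 3. [r2c4∈{2}] only 2 remains possible at r2c4, so r2c4=2.
Step 4. [r1c1∈{2}] r1c1 is down to just 2. So r1c1=2.
Step 5. [r4c4∈{4}] only 4 remains possible at r4c4, so r4c4=4.
Step 6. [r3c3∈{2}] r3c3 is down to just 2, so r3c3=2.
Step 7. [r3c1∈{1}] only 1 remains possible at r3c1. So r3c1=1.
Step 8. [r2c3∈{3}] nothing but 3 survives at r2c3. So r2c3=3.
Step 9. [r1c4∈{1}] r1c4 has the single candidate 1. So r1c4=1.
Step 10. [r4c1∈{3}] nothing but 3 survives at r4c1. So r4c1=3.

Answer: 2 3 4 1 / 4 1 3 2 / 1 4 2 3 / 3 2 1 4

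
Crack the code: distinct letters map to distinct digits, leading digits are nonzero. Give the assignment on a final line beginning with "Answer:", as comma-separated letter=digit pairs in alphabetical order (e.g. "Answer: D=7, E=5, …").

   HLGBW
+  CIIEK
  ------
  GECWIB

Step 1. [col 1: W + K ≡ B (mod 10)] column 1 (W + K ≡ B (mod 10), carry-in 0) doesn't pin B yet; pick B=4 and continue, so B=4.
Step 2. [col 1: W + K ≡ B (mod 10)] several values work for K in column 1 (W + K ≡ B (mod 10), carry-in 0); try K=8 ⇒ K=8.
Step 3. [col 1: W + K ≡ B (mod 10)] column 1 reads W+K+carry(0)=B with K=8, B=4; with digits 4,8 already taken and all letters distinct, the only value for W is 6 ⇒ W=6.
Step 4. [col 2: B + E ≡ I (mod 10)] no forcing yet in column 2 (carry-in 1); E=0 is free and consistent — try it, so E=0.
Step 5. [col 2: B + E ≡ I (mod 10)] in column 2 we have B+E≡I with carry-in 1; given B=4, E=0 and digits 0,4,6,8 already taken and all letters distinct, that pins I to 5, so I=5.
Step 6. [col 3: G + I ≡ W (mod 10)] in column 3 we have G+I≡W with carry-in 0; given I=5, W=6 and digits 0,4,5,6,8 already taken and all letters distinct, that pins G to 1. So G=1.
Step 7. [col 4: L + I ≡ C (mod 10)] several values work for L in column 4 (L + I ≡ C (mod 10), carry-in 0); try L=2 ⇒ L=2.
Step 8. [col 4: L + I ≡ C (mod 10)] in column 4 we have L+I≡C with carry-in 0; given L=2, I=5 and digits 0,1,2,4,5,6,8 already taken and all letters distinct, that pins C to 7. So C=7.
Step 9. [col 5: H + C ≡ E (mod 10)] column 5 reads H+C+carry(0)=E with C=7, E=0; with digits 0,1,2,4,5,6,7,8 already taken and all letters distinct, the only value for H is 3. So H=3.

Answer: B=4, C=7, E=0, G=1, H=3, I=5, K=8, L=2, W=6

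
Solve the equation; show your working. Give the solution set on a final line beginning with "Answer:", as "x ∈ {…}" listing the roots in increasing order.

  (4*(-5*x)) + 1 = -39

Step 1. [(4*(-5*x)) + 1 = -39] the outer +1 inverts by subtracting 1. So sub: 4*(-5*x) = -40.
Step 2. [4*(-5*x) = -40] LHS = 4·(…); ÷4 both sides, so div: -5*x = -10.
Step 3. [-5*x = -10] -5 out front; divide by -5, so div: x = 2.

Answer: x ∈ {2}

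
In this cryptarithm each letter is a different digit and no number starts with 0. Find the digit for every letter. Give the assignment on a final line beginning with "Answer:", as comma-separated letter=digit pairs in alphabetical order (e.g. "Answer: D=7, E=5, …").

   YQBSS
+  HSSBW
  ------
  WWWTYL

Step 1. [col 1: S + W ≡ L (mod 10)] several values work for W in column 1 (S + W ≡ L (mod 10), carry-in 0); try W=1 ⇒ W=1.
Step 2. [col 1: S + W ≡ L (mod 10)] column 1 (S + W ≡ L (mod 10), carry-in 0) doesn't pin L yet; pick L=9 and continue ⇒ L=9.
Step 3. [col 1: S + W ≡ L (mod 10)] from column 1 (W=1, L=9, carry-in 0, digits 1,9 already taken and all letters distinct): S must equal 8 ⇒ S=8.
Step 4. [col 2: S + B ≡ Y (mod 10)] no forcing yet in column 2 (carry-in 0); Y=3 is free and consistent — try it ⇒ Y=3.
Step 5. [col 2: S + B ≡ Y (mod 10)] column 2: given S=8, Y=3, carry-in 0, and digits 1,3,8,9 already taken and all letters distinct, S+B≡Y (mod 10) forces B=5, so B=5.
Step 6. [col 3: B + S ≡ T (mod 10)] in column 3 we have B+S≡T with carry-in 1; given B=5, S=8 and digits 1,3,5,8,9 already taken and all letters distinct, that pins T to 4, so T=4.
Step 7. [col 4: Q + S ≡ W (mod 10)] in column 4 we have Q+S≡W with carry-in 1; given S=8, W=1 and digits 1,3,4,5,8,9 already taken and all letters distinct, that pins Q to 2, so Q=2.
Step 8. [col 5: Y + H ≡ W (mod 10)] in column 5 we have Y+H≡W with carry-in 1; given Y=3, W=1 and digits 1,2,3,4,5,8,9 already taken and all letters distinct, that pins H to 7, so H=7.

Answer: B=5, H=7, L=9, Q=2, S=8, T=4, W=1, Y=3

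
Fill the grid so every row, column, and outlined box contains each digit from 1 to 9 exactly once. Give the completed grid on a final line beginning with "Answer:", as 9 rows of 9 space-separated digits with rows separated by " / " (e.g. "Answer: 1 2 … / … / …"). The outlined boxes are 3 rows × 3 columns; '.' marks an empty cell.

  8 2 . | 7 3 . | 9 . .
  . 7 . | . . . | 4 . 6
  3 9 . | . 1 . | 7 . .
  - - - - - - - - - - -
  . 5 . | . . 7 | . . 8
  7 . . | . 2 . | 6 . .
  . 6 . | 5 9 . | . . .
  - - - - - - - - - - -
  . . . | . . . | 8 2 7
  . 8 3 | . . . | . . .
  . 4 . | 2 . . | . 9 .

Step 1. [r7c2∈{1}] only 1 remains possible at r7c2 ⇒ r7c2=1.
Step 2. [r8c8∈{1,4,5,6}] r8c8 is the only open cell in col 8 admitting 6. So r8c8=6.
Step 3. [r8c9∈{1,4,5}] r8c9 is the only open cell in box 9 admitting 4. So r8c9=4.
Step 4. [r2c8∈{1,3,5,8}] across row 2, 3 lands solely at r2c8. So r2c8=3.
Step 5. [r8c1∈{2,5,9}] row 8 places 2 nowhere but r8c1 ⇒ r8c1=2.
Step 6. [r2c6∈{2,5,8,9}] in row 2, 2 fits only at r2c6, so r2c6=2.
Step 7. [r5c9∈{1,3,5,9}] 9 has one home in col 9: r5c9, so r5c9=9.
Step 8. [r5c8∈{1,4,5}] 5 has one home in row 5: r5c8 ⇒ r5c8=5.
Step 9. [r1c8∈{1}] r1c8's peers cover all but 1 ⇒ r1c8=1.
Step 10. [r4c8∈{4}] r4c8 is down to just 4 ⇒ r4c8=4.
Step 11. [r1c9∈{5}] r1c9 has the single candidate 5, so r1c9=5.
Step 12. [r6c1∈{1,4}] r6c1 is the only open cell in col 1 admitting 4 ⇒ r6c1=4.
Step 13. [r7c5∈{4,5,6}] across col 5, 4 lands solely at r7c5, so r7c5=4.
Step 14. [r9c3∈{5,6,7}] across col 3, 7 lands solely at r9c3, so r9c3=7.
Step 15. [r2c4∈{8,9}] r2c4 is the only open cell in row 2 admitting 9. So r2c4=9.
Step 16. [r8c4∈{1}] r8c4 has the single candidate 1. So r8c4=1.
Step 17. [r2c5∈{5,8}] in row 2, 8 fits only at r2c5, so r2c5=8.
Step 18. [r3c6∈{4,5,6}] across box 2, 5 lands solely at r3c6. So r3c6=5.
Step 19. [r5c4∈{3,4,8}] col 4 places 8 nowhere but r5c4. So r5c4=8.
Step 20. [r5c3∈{1}] r5c3's peers cover all but 1 ⇒ r5c3=1.
Step 21. [r4c7∈{1,2,3}] across row 4, 1 lands solely at r4c7. So r4c7=1.
Step 22. [r4c4∈{3,6}] row 4 places 3 nowhere but r4c4 ⇒ r4c4=3.
Step 23. [r7c4∈{6}] only 6 remains possible at r7c4 ⇒ r7c4=6.
Step 24. [r6c7∈{2,3}] across col 7, 2 lands solely at r6c7, so r6c7=2.
Step 25. [r9c5∈{5}] nothing but 5 survives at r9c5, so r9c5=5.
Step 26. [r2c3∈{5}] r2c3 has the single candidate 5. So r2c3=5.
Step 27. [r7c3∈{9}] r7c3 has the single candidate 9, so r7c3=9.
Step 28. [r3c4∈{4}] r3c4 has the single candidate 4, so r3c4=4.
Step 29. [r9c7∈{3}] r9c7 is down to just 3 ⇒ r9c7=3.
Step 30. [r1c3∈{4,6}] in row 1, 4 fits only at r1c3. So r1c3=4.
Step 31. [r7c1∈{5}] r7c1 is down to just 5, so r7c1=5.
Step 32. [r4c3∈{2}] nothing but 2 survives at r4c3. So r4c3=2.
Step 33. [r9c1∈{6}] nothing but 6 survives at r9c1. So r9c1=6.
Step 34. [r7c6∈{3}] r7c6's peers cover all but 3, so r7c6=3.
Step 35. [r9c6∈{8}] only 8 remains possible at r9c6 ⇒ r9c6=8.
Step 36. [r9c9∈{1}] r9c9 has the single candidate 1. So r9c9=1.
Step 37. [r6c9∈{3}] r6c9's peers cover all but 3. So r6c9=3.
Step 38. [r5c2∈{3}] r5c2 has the single candidate 3. So r5c2=3.
Step 39. [r4c1∈{9}] r4c1 is down to just 9. So r4c1=9.
Step 40. [r3c9∈{2}] only 2 remains possible at r3c9, so r3c9=2.
Step 41. [r3c3∈{6}] only 6 remains possible at r3c3. So r3c3=6.
Step 42. [r8c7∈{5}] r8c7's peers cover all but 5 ⇒ r8c7=5.
Step 43. [r6c3∈{8}] r6c3 is down to just 8, so r6c3=8.
Step 44. [r3c8∈{8}] r3c8's peers cover all but 8, so r3c8=8.
Step 45. [r1c6∈{6}] nothing but 6 survives at r1c6, so r1c6=6.
Step 46. [r8c6∈{9}] r8c6 has the single candidate 9 ⇒ r8c6=9.
Step 47. [r2c1∈{1}] only 1 remains possible at r2c1. So r2c1=1.
Step 48. [r5c6∈{4}] r5c6 is down to just 4. So r5c6=4.
Step 49. [r4c5∈{6}] r4c5 is down to just 6. So r4c5=6.
Step 50. [r6c8∈{7}] r6c8 is down to just 7, so r6c8=7.
Step 51. [r8c5∈{7}] r8c5 has the single candidate 7 ⇒ r8c5=7.
Step 52. [r6c6∈{1}] r6c6 is down to just 1. So r6c6=1.

Answer: 8 2 4 7 3 6 9 1 5 / 1 7 5 9 8 2 4 3 6 / 3 9 6 4 1 5 7 8 2 / 9 5 2 3 6 7 1 4 8 / 7 3 1 8 2 4 6 5 9 / 4 6 8 5 9 1 2 7 3 / 5 1 9 6 4 3 8 2 7 / 2 8 3 1 7 9 5 6 4 / 6 4 7 2 5 8 3 9 1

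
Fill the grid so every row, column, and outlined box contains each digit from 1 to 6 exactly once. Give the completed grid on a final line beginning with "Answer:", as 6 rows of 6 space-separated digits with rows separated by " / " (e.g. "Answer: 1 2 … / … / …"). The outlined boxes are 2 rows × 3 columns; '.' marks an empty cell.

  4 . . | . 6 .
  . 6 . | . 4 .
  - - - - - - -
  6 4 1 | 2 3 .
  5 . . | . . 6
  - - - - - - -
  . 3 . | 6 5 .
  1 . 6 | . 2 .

Step 1. [r2c1∈{2,3}] col 1 places 3 nowhere but r2c1 ⇒ r2c1=3.
Step 2. [r1c2∈{1,2,5}] across col 2, 1 lands solely at r1c2, so r1c2=1.
Step 3. [r3c6∈{5}] r3c6's peers cover all but 5. So r3c6=5.
Step 4. [r4c4∈{1,4}] row 4 places 4 nowhere but r4c4 ⇒ r4c4=4.
Step 5. [r6c6∈{3,4}] in row 6, 4 fits only at r6c6. So r6c6=4.
Step 6. [r1c6∈{2,3}] r1c6 is the only open cell in col 6 admitting 3 ⇒ r1c6=3.
Step 7. [r1c3∈{2,5}] across row 1, 2 lands solely at r1c3. So r1c3=2.
Step 8. [r2c4∈{1,5}] in col 4, 1 fits only at r2c4, so r2c4=1.
Step 9. [r5c3∈{4}] r5c3's peers cover all but 4, so r5c3=4.
Step 10. [r2c6∈{2}] only 2 remains possible at r2c6, so r2c6=2.
Step 11. [r5c6∈{1}] r5c6 is down to just 1 ⇒ r5c6=1.
Step 12. [r2c3∈{5}] r2c3 is down to just 5. So r2c3=5.
Step 13. [r4c3∈{3}] only 3 remains possible at r4c3. So r4c3=3.
Step 14. [r6c4∈{3}] r6c4 has the single candidate 3, so r6c4=3.
Step 15. [r4c2∈{2}] r4c2 has the single candidate 2 ⇒ r4c2=2.
Step 16. [r5c1∈{2}] nothing but 2 survives at r5c1. So r5c1=2.
Step 17. [r6c2∈{5}] r6c2 is down to just 5 ⇒ r6c2=5.
Step 18. [r1c4∈{5}] r1c4 is down to just 5, so r1c4=5.
Step 19. [r4c5∈{1}] r4c5 is down to just 1. So r4c5=1.

Answer: 4 1 2 5 6 3 / 3 6 5 1 4 2 / 6 4 1 2 3 5 / 5 2 3 4 1 6 / 2 3 4 6 5 1 / 1 5 6 3 2 4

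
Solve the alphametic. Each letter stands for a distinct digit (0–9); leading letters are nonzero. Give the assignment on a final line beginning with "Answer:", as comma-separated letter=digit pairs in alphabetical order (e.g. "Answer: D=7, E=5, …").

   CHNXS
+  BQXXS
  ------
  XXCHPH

Step 1. [col 1: S + S ≡ H (mod 10)] no forcing yet in column 1 (carry-in 0); S=5 is free and consistent — try it. So S=5.
Step 2. [col 1: S + S ≡ H (mod 10)] from column 1 (S=5, carry-in 0, digits 5 already taken and all letters distinct): H must equal 0. So H=0.
Step 3. [col 2: X + X ≡ P (mod 10)] no forcing yet in column 2 (carry-in 1); P=3 is free and consistent — try it. So P=3.
Step 4. [col 2: X + X ≡ P (mod 10)] X=1 is one option consistent with column 2 (X + X ≡ P (mod 10), carry-in 1) — take it, so X=1.
Step 5. [col 3: N + X ≡ H (mod 10)] column 3: given X=1, H=0, carry-in 0, and digits 0,1,3,5 already taken and all letters distinct, N+X≡H (mod 10) forces N=9, so N=9.
Step 6. [col 4: H + Q ≡ C (mod 10)] several values work for Q in column 4 (H + Q ≡ C (mod 10), carry-in 1); try Q=6, so Q=6.
Step 7. [col 4: H + Q ≡ C (mod 10)] column 4: given H=0, Q=6, carry-in 1, and digits 0,1,3,5,6,9 already taken and all letters distinct, H+Q≡C (mod 10) forces C=7 ⇒ C=7.
Step 8. [col 5: C + B ≡ X (mod 10)] column 5 reads C+B+carry(0)=X with C=7, X=1; with digits 0,1,3,5,6,7,9 already taken and all letters distinct, the only value for B is 4, so B=4.

Answer: B=4, C=7, H=0, N=9, P=3, Q=6, S=5, X=1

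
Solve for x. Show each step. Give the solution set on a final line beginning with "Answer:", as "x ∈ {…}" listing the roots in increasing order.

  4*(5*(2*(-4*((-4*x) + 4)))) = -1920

Step 1. [4*(5*(2*(-4*((-4*x) + 4)))) = -1920] leading coefficient 4: divide by 4, so div: 5*(2*(-4*((-4*x) + 4))) = -480.
Step 2. [5*(2*(-4*((-4*x) + 4))) = -480] 5 out front; divide by 5. So div: 2*(-4*((-4*x) + 4)) = -96.
Step 3. [2*(-4*((-4*x) + 4)) = -96] LHS = 2·(…); ÷2 both sides, so div: -4*((-4*x) + 4) = -48.
Step 4. [-4*((-4*x) + 4) = -48] divide by the outer -4 ⇒ div: (-4*x) + 4 = 12.
Step 5. [(-4*x) + 4 = 12] -4 divides every term; factor it out ⇒ factor: x - 1 = -3.
Step 6. [x - 1 = -3] -1 is outermost — add 1 both sides, so sub: x = -2.

Answer: x ∈ {-2}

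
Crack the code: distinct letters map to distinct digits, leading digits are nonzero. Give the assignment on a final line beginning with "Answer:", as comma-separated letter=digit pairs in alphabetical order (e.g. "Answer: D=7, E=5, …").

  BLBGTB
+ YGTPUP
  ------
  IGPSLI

Step 1. [col 1: B + P ≡ I (mod 10)] B=5 is one option consistent with column 1 (B + P ≡ I (mod 10), carry-in 0) — take it, so B=5.
Step 2. [col 1: B + P ≡ I (mod 10)] column 1 (B + P ≡ I (mod 10), carry-in 0) doesn't pin P yet; pick P=2 and continue, so P=2.
Step 3. [col 1: B + P ≡ I (mod 10)] column 1: given B=5, P=2, carry-in 0, and digits 2,5 already taken and all letters distinct, B+P≡I (mod 10) forces I=7 ⇒ I=7.
Step 4. [col 2: T + U ≡ L (mod 10)] T=6 is one option consistent with column 2 (T + U ≡ L (mod 10), carry-in 0) — take it. So T=6.
Step 5. [col 2: T + U ≡ L (mod 10)] several values work for U in column 2 (T + U ≡ L (mod 10), carry-in 0); try U=3. So U=3.
Step 6. [col 2: T + U ≡ L (mod 10)] column 2: given T=6, U=3, carry-in 0, and digits 2,3,5,6,7 already taken and all letters distinct, T+U≡L (mod 10) forces L=9. So L=9.
Step 7. [col 3: G + P ≡ S (mod 10)] in column 3 we have G+P≡S with carry-in 0; given P=2 and digits 2,3,5,6,7,9 already taken and all letters distinct, that pins G to 8. So G=8.
Step 8. [col 3: G + P ≡ S (mod 10)] column 3: given G=8, P=2, carry-in 0, and digits 2,3,5,6,7,8,9 already taken and all letters distinct, G+P≡S (mod 10) forces S=0 ⇒ S=0.
Step 9. [col 6: B + Y ≡ I (mod 10)] in column 6 we have B+Y≡I with carry-in 1; given B=5, I=7 and digits 0,2,3,5,6,7,8,9 already taken and all letters distinct, that pins Y to 1. So Y=1.

Answer: B=5, G=8, I=7, L=9, P=2, S=0, T=6, U=3, Y=1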